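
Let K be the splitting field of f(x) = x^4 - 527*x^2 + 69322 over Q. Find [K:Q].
[K:Q] = 4

f factors as (x^2 - 274)(x^2 - 253); the splitting field is K = Q(sqrt(274), sqrt(253)). Since 274, 253, and 69322 are all non-squares in Q, the three subfields Q(sqrt(274)), Q(sqrt(253)), Q(sqrt(69322)) are distinct degree-2 extensions, so [K:Q] = 4 (Klein four Galois group).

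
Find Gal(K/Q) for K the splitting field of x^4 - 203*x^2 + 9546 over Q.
Gal(K/Q) = V_4 (Klein four-group, Z/2Z × Z/2Z)

f factors as (x^2 - 74)(x^2 - 129), so the splitting field is K = Q(sqrt(74), sqrt(129)). The elements 74, 129, 9546 are all non-squares in Q, so sqrt(74) and sqrt(129) generate independent quadratic extensions. Thus [K:Q] = 4 and Gal(K/Q) is generated by the two order-2 automorphisms sqrt(74) ↦ -sqrt(74) and sqrt(129) ↦ -sqrt(129), giving V_4.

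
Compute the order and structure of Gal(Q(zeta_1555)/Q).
|Gal(Q(zeta_1555)/Q)| = phi(1555) = 1240; group ≅ (Z/1555Z)^* ≅ Z/4Z × Z/310Z

The n-th cyclotomic polynomial Φ_1555(x) is the minimal polynomial of zeta_1555 over Q and has degree phi(1555) = 1240. So Q(zeta_1555) is a degree-1240 Galois extension with Galois group (Z/1555Z)^*. By CRT, (Z/1555Z)^* ≅ (Z/5Z)^* × (Z/311Z)^*. Each prime-power unit group is (Z/5Z)^* ≅ Z/4Z; (Z/311Z)^* ≅ Z/310Z. Hence Gal(Q(zeta_1555)/Q) ≅ Z/4Z × Z/310Z.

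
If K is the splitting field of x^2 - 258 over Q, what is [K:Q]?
[K:Q] = 2

The polynomial x^2 - 258 is irreducible over Q since 258 is not a perfect square. Its splitting field is Q(sqrt(258)), which has degree 2 over Q.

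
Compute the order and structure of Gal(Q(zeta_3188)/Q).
|Gal(Q(zeta_3188)/Q)| = phi(3188) = 1592; group ≅ (Z/3188Z)^* ≅ Z/2Z × Z/796Z

The n-th cyclotomic polynomial Φ_3188(x) is the minimal polynomial of zeta_3188 over Q and has degree phi(3188) = 1592. So Q(zeta_3188) is a degree-1592 Galois extension with Galois group (Z/3188Z)^*. By CRT, (Z/3188Z)^* ≅ (Z/4Z)^* × (Z/797Z)^*. Each prime-power unit group is (Z/4Z)^* ≅ Z/2Z; (Z/797Z)^* ≅ Z/796Z. Hence Gal(Q(zeta_3188)/Q) ≅ Z/2Z × Z/796Z.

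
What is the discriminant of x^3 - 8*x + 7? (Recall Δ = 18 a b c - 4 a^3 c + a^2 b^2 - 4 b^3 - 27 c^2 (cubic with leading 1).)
Δ = 725

For x^3 + a x^2 + b x + c the discriminant is Δ = 18 a b c - 4 a^3 c + a^2 b^2 - 4 b^3 - 27 c^2.
Plug a = 0, b = -8, c = 7:
  18*(0)*(-8)*(7) - 4*(0)^3*(7) + (0)^2*(-8)^2 - 4*(-8)^3 - 27*(7)^2
  = 0 + (0) + 0 + (2048) + (-1323)
  = 725.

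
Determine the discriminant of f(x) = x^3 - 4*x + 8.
Δ = -1472

For a depressed cubic x^3 + p x + q the discriminant is Δ = -4 p^3 - 27 q^2 = -4*(-4)^3 - 27*(8)^2 = 256 - 1728 = -1472.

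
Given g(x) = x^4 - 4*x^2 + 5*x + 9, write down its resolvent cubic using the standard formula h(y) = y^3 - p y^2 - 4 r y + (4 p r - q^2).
h(y) = y^3 + 4*y^2 - 36*y - 169

Identify coefficients: p = -4, q = 5, r = 9.
Plug into h(y) = y^3 - p y^2 - 4 r y + (4 p r - q^2):
  h(y) = y^3 - (-4) y^2 - 4*(9) y + (4*(-4)*(9) - (5)^2)
       = y^3 + (4) y^2 + (-36) y + (-169).
Simplifying: h(y) = y^3 + 4*y^2 - 36*y - 169.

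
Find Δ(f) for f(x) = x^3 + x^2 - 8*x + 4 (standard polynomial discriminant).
Δ = 1088

For x^3 + a x^2 + b x + c the discriminant is Δ = 18 a b c - 4 a^3 c + a^2 b^2 - 4 b^3 - 27 c^2.
Plug a = 1, b = -8, c = 4:
  18*(1)*(-8)*(4) - 4*(1)^3*(4) + (1)^2*(-8)^2 - 4*(-8)^3 - 27*(4)^2
  = -576 + (-16) + 64 + (2048) + (-432)
  = 1088.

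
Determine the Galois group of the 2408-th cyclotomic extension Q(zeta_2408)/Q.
|Gal(Q(zeta_2408)/Q)| = phi(2408) = 1008; group ≅ (Z/2408Z)^* ≅ Z/2Z × Z/2Z × Z/6Z × Z/42Z

The n-th cyclotomic polynomial Φ_2408(x) is the minimal polynomial of zeta_2408 over Q and has degree phi(2408) = 1008. So Q(zeta_2408) is a degree-1008 Galois extension with Galois group (Z/2408Z)^*. By CRT, (Z/2408Z)^* ≅ (Z/8Z)^* × (Z/7Z)^* × (Z/43Z)^*. Each prime-power unit group is (Z/8Z)^* ≅ Z/2Z × Z/2Z; (Z/7Z)^* ≅ Z/6Z; (Z/43Z)^* ≅ Z/42Z. Hence Gal(Q(zeta_2408)/Q) ≅ Z/2Z × Z/2Z × Z/6Z × Z/42Z.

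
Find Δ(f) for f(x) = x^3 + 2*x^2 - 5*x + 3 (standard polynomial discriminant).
Δ = -279

For x^3 + a x^2 + b x + c the discriminant is Δ = 18 a b c - 4 a^3 c + a^2 b^2 - 4 b^3 - 27 c^2.
Plug a = 2, b = -5, c = 3:
  18*(2)*(-5)*(3) - 4*(2)^3*(3) + (2)^2*(-5)^2 - 4*(-5)^3 - 27*(3)^2
  = -540 + (-96) + 100 + (500) + (-243)
  = -279.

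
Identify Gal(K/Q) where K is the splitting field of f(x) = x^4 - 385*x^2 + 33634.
Gal(K/Q) = V_4 (Klein four-group, Z/2Z × Z/2Z)

f factors as (x^2 - 134)(x^2 - 251), so the splitting field is K = Q(sqrt(134), sqrt(251)). The elements 134, 251, 33634 are all non-squares in Q, so sqrt(134) and sqrt(251) generate independent quadratic extensions. Thus [K:Q] = 4 and Gal(K/Q) is generated by the two order-2 automorphisms sqrt(134) ↦ -sqrt(134) and sqrt(251) ↦ -sqrt(251), giving V_4.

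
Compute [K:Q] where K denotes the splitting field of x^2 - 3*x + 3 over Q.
[K:Q] = 2

The discriminant of x^2 + (-3)*x + (3) is b^2 - 4c = 9 - (12) = -3. Since -3 is not a perfect square in Q, the polynomial is irreducible over Q. Its two roots generate a degree-2 extension, so [K:Q] = 2.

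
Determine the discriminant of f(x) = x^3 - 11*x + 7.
Δ = 4001

For a depressed cubic x^3 + p x + q the discriminant is Δ = -4 p^3 - 27 q^2 = -4*(-11)^3 - 27*(7)^2 = 5324 - 1323 = 4001.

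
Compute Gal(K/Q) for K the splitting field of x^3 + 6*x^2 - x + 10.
Gal(K/Q) = S_3 (symmetric group of order 6)

Compute the discriminant of x^3 + (6)*x^2 + (-1)*x + (10): Δ = -12380. Since Δ is not a rational square, the Galois group is not contained in A_3; it must be the full S_3 (irreducibility of the cubic rules out anything smaller).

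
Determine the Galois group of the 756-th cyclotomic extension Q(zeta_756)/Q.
|Gal(Q(zeta_756)/Q)| = phi(756) = 216; group ≅ (Z/756Z)^* ≅ Z/2Z × Z/6Z × Z/18Z

The n-th cyclotomic polynomial Φ_756(x) is the minimal polynomial of zeta_756 over Q and has degree phi(756) = 216. So Q(zeta_756) is a degree-216 Galois extension with Galois group (Z/756Z)^*. By CRT, (Z/756Z)^* ≅ (Z/4Z)^* × (Z/27Z)^* × (Z/7Z)^*. Each prime-power unit group is (Z/4Z)^* ≅ Z/2Z; (Z/27Z)^* ≅ Z/18Z; (Z/7Z)^* ≅ Z/6Z. Hence Gal(Q(zeta_756)/Q) ≅ Z/2Z × Z/6Z × Z/18Z.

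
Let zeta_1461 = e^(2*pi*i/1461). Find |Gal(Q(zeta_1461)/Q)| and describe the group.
|Gal(Q(zeta_1461)/Q)| = phi(1461) = 972; group ≅ (Z/1461Z)^* ≅ Z/2Z × Z/486Z

The n-th cyclotomic polynomial Φ_1461(x) is the minimal polynomial of zeta_1461 over Q and has degree phi(1461) = 972. So Q(zeta_1461) is a degree-972 Galois extension with Galois group (Z/1461Z)^*. By CRT, (Z/1461Z)^* ≅ (Z/3Z)^* × (Z/487Z)^*. Each prime-power unit group is (Z/3Z)^* ≅ Z/2Z; (Z/487Z)^* ≅ Z/486Z. Hence Gal(Q(zeta_1461)/Q) ≅ Z/2Z × Z/486Z.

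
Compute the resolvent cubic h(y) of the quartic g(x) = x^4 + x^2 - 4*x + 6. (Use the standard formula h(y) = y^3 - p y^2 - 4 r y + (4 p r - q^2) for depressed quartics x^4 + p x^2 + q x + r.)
h(y) = y^3 - y^2 - 24*y + 8

Identify coefficients: p = 1, q = -4, r = 6.
Plug into h(y) = y^3 - p y^2 - 4 r y + (4 p r - q^2):
  h(y) = y^3 - (1) y^2 - 4*(6) y + (4*(1)*(6) - (-4)^2)
       = y^3 + (-1) y^2 + (-24) y + (8).
Simplifying: h(y) = y^3 - y^2 - 24*y + 8.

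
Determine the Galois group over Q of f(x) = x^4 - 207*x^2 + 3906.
Gal(K/Q) = V_4 (Klein four-group, Z/2Z × Z/2Z)

f factors as (x^2 - 186)(x^2 - 21), so the splitting field is K = Q(sqrt(186), sqrt(21)). The elements 186, 21, 3906 are all non-squares in Q, so sqrt(186) and sqrt(21) generate independent quadratic extensions. Thus [K:Q] = 4 and Gal(K/Q) is generated by the two order-2 automorphisms sqrt(186) ↦ -sqrt(186) and sqrt(21) ↦ -sqrt(21), giving V_4.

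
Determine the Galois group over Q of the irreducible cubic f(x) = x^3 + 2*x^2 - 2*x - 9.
Gal(K/Q) = S_3 (symmetric group of order 6)

Compute the discriminant of x^3 + (2)*x^2 + (-2)*x + (-9): Δ = -1203. Since Δ is not a rational square, the Galois group is not contained in A_3; it must be the full S_3 (irreducibility of the cubic rules out anything smaller).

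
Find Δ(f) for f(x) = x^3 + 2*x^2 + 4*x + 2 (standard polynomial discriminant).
Δ = -76

For x^3 + a x^2 + b x + c the discriminant is Δ = 18 a b c - 4 a^3 c + a^2 b^2 - 4 b^3 - 27 c^2.
Plug a = 2, b = 4, c = 2:
  18*(2)*(4)*(2) - 4*(2)^3*(2) + (2)^2*(4)^2 - 4*(4)^3 - 27*(2)^2
  = 288 + (-64) + 64 + (-256) + (-108)
  = -76.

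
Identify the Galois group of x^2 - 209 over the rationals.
Gal(K/Q) = Z/2Z (cyclic of order 2)

x^2 - 209 is irreducible over Q since 209 is not a rational square. The splitting field Q(sqrt(209)) has degree 2 over Q, and its unique nontrivial automorphism is sqrt(209) ↦ -sqrt(209). Hence Gal(Q(sqrt(209))/Q) = Z/2Z.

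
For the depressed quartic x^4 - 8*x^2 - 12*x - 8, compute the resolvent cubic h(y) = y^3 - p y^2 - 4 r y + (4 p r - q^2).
h(y) = y^3 + 8*y^2 + 32*y + 112

Identify coefficients: p = -8, q = -12, r = -8.
Plug into h(y) = y^3 - p y^2 - 4 r y + (4 p r - q^2):
  h(y) = y^3 - (-8) y^2 - 4*(-8) y + (4*(-8)*(-8) - (-12)^2)
       = y^3 + (8) y^2 + (32) y + (112).
Simplifying: h(y) = y^3 + 8*y^2 + 32*y + 112.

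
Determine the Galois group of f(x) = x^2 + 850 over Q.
Gal(K/Q) = Z/2Z (cyclic of order 2)

x^2 + 850 is irreducible over Q since -850 is not a rational square. The splitting field Q(sqrt(-850)) has degree 2 over Q, and its unique nontrivial automorphism is sqrt(-850) ↦ -sqrt(-850). Hence Gal(Q(sqrt(-850))/Q) = Z/2Z.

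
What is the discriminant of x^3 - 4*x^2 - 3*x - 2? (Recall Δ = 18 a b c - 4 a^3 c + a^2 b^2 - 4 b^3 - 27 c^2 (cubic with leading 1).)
Δ = -800

For x^3 + a x^2 + b x + c the discriminant is Δ = 18 a b c - 4 a^3 c + a^2 b^2 - 4 b^3 - 27 c^2.
Plug a = -4, b = -3, c = -2:
  18*(-4)*(-3)*(-2) - 4*(-4)^3*(-2) + (-4)^2*(-3)^2 - 4*(-3)^3 - 27*(-2)^2
  = -432 + (-512) + 144 + (108) + (-108)
  = -800.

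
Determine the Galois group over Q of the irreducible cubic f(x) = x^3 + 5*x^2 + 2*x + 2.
Gal(K/Q) = S_3 (symmetric group of order 6)

Compute the discriminant of x^3 + (5)*x^2 + (2)*x + (2): Δ = -680. Since Δ is not a rational square, the Galois group is not contained in A_3; it must be the full S_3 (irreducibility of the cubic rules out anything smaller).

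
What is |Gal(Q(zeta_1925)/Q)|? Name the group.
|Gal(Q(zeta_1925)/Q)| = phi(1925) = 1200; group ≅ (Z/1925Z)^* ≅ Z/6Z × Z/10Z × Z/20Z

The n-th cyclotomic polynomial Φ_1925(x) is the minimal polynomial of zeta_1925 over Q and has degree phi(1925) = 1200. So Q(zeta_1925) is a degree-1200 Galois extension with Galois group (Z/1925Z)^*. By CRT, (Z/1925Z)^* ≅ (Z/25Z)^* × (Z/7Z)^* × (Z/11Z)^*. Each prime-power unit group is (Z/25Z)^* ≅ Z/20Z; (Z/7Z)^* ≅ Z/6Z; (Z/11Z)^* ≅ Z/10Z. Hence Gal(Q(zeta_1925)/Q) ≅ Z/6Z × Z/10Z × Z/20Z.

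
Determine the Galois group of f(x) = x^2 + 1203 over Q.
Gal(K/Q) = Z/2Z (cyclic of order 2)

x^2 + 1203 is irreducible over Q since -1203 is not a rational square. The splitting field Q(sqrt(-1203)) has degree 2 over Q, and its unique nontrivial automorphism is sqrt(-1203) ↦ -sqrt(-1203). Hence Gal(Q(sqrt(-1203))/Q) = Z/2Z.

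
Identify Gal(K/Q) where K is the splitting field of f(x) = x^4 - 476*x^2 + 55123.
Gal(K/Q) = V_4 (Klein four-group, Z/2Z × Z/2Z)

f factors as (x^2 - 199)(x^2 - 277), so the splitting field is K = Q(sqrt(199), sqrt(277)). The elements 199, 277, 55123 are all non-squares in Q, so sqrt(199) and sqrt(277) generate independent quadratic extensions. Thus [K:Q] = 4 and Gal(K/Q) is generated by the two order-2 automorphisms sqrt(199) ↦ -sqrt(199) and sqrt(277) ↦ -sqrt(277), giving V_4.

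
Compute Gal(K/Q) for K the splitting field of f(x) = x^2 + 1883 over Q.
Gal(K/Q) = Z/2Z (cyclic of order 2)

x^2 + 1883 is irreducible over Q since -1883 is not a rational square. The splitting field Q(sqrt(-1883)) has degree 2 over Q, and its unique nontrivial automorphism is sqrt(-1883) ↦ -sqrt(-1883). Hence Gal(Q(sqrt(-1883))/Q) = Z/2Z.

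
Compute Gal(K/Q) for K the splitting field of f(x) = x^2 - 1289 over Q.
Gal(K/Q) = Z/2Z (cyclic of order 2)

x^2 - 1289 is irreducible over Q since 1289 is not a rational square. The splitting field Q(sqrt(1289)) has degree 2 over Q, and its unique nontrivial automorphism is sqrt(1289) ↦ -sqrt(1289). Hence Gal(Q(sqrt(1289))/Q) = Z/2Z.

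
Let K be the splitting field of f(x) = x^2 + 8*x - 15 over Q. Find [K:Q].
[K:Q] = 2

The discriminant of x^2 + (8)*x + (-15) is b^2 - 4c = 64 - (-60) = 124. Since 124 is not a perfect square in Q, the polynomial is irreducible over Q. Its two roots generate a degree-2 extension, so [K:Q] = 2.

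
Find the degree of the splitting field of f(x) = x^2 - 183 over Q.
[K:Q] = 2

The polynomial x^2 - 183 is irreducible over Q since 183 is not a perfect square. Its splitting field is Q(sqrt(183)), which has degree 2 over Q.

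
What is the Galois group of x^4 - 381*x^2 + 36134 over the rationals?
Gal(K/Q) = V_4 (Klein four-group, Z/2Z × Z/2Z)

f factors as (x^2 - 178)(x^2 - 203), so the splitting field is K = Q(sqrt(178), sqrt(203)). The elements 178, 203, 36134 are all non-squares in Q, so sqrt(178) and sqrt(203) generate independent quadratic extensions. Thus [K:Q] = 4 and Gal(K/Q) is generated by the two order-2 automorphisms sqrt(178) ↦ -sqrt(178) and sqrt(203) ↦ -sqrt(203), giving V_4.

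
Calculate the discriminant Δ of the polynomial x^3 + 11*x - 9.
Δ = -7511

For a depressed cubic x^3 + p x + q the discriminant is Δ = -4 p^3 - 27 q^2 = -4*(11)^3 - 27*(-9)^2 = -5324 - 2187 = -7511.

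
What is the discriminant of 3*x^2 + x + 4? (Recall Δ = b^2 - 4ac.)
Δ = -47

For a quadratic a x^2 + b x + c the discriminant is Δ = b^2 - 4ac = (1)^2 - 4*(3)*(4) = 1 - (48) = -47.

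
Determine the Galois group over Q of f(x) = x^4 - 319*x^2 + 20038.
Gal(K/Q) = V_4 (Klein four-group, Z/2Z × Z/2Z)

f factors as (x^2 - 86)(x^2 - 233), so the splitting field is K = Q(sqrt(86), sqrt(233)). The elements 86, 233, 20038 are all non-squares in Q, so sqrt(86) and sqrt(233) generate independent quadratic extensions. Thus [K:Q] = 4 and Gal(K/Q) is generated by the two order-2 automorphisms sqrt(86) ↦ -sqrt(86) and sqrt(233) ↦ -sqrt(233), giving V_4.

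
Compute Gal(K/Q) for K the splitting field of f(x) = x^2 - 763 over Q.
Gal(K/Q) = Z/2Z (cyclic of order 2)

x^2 - 763 is irreducible over Q since 763 is not a rational square. The splitting field Q(sqrt(763)) has degree 2 over Q, and its unique nontrivial automorphism is sqrt(763) ↦ -sqrt(763). Hence Gal(Q(sqrt(763))/Q) = Z/2Z.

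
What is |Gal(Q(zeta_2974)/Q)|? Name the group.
|Gal(Q(zeta_2974)/Q)| = phi(2974) = 1486; group ≅ (Z/2974Z)^* ≅ Z/1486Z

The n-th cyclotomic polynomial Φ_2974(x) is the minimal polynomial of zeta_2974 over Q and has degree phi(2974) = 1486. So Q(zeta_2974) is a degree-1486 Galois extension with Galois group (Z/2974Z)^*. By CRT, (Z/2974Z)^* ≅ (Z/2Z)^* × (Z/1487Z)^*. Each prime-power unit group is (Z/2Z)^* ≅ trivial group (order 1); (Z/1487Z)^* ≅ Z/1486Z. Hence Gal(Q(zeta_2974)/Q) ≅ Z/1486Z.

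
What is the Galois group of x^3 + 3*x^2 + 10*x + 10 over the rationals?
Gal(K/Q) = S_3 (symmetric group of order 6)

Compute the discriminant of x^3 + (3)*x^2 + (10)*x + (10): Δ = -1480. Since Δ is not a rational square, the Galois group is not contained in A_3; it must be the full S_3 (irreducibility of the cubic rules out anything smaller).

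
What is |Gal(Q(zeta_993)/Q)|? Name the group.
|Gal(Q(zeta_993)/Q)| = phi(993) = 660; group ≅ (Z/993Z)^* ≅ Z/2Z × Z/330Z

The n-th cyclotomic polynomial Φ_993(x) is the minimal polynomial of zeta_993 over Q and has degree phi(993) = 660. So Q(zeta_993) is a degree-660 Galois extension with Galois group (Z/993Z)^*. By CRT, (Z/993Z)^* ≅ (Z/3Z)^* × (Z/331Z)^*. Each prime-power unit group is (Z/3Z)^* ≅ Z/2Z; (Z/331Z)^* ≅ Z/330Z. Hence Gal(Q(zeta_993)/Q) ≅ Z/2Z × Z/330Z.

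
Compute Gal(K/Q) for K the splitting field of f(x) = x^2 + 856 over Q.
Gal(K/Q) = Z/2Z (cyclic of order 2)

x^2 + 856 is irreducible over Q since -856 is not a rational square. The splitting field Q(sqrt(-856)) has degree 2 over Q, and its unique nontrivial automorphism is sqrt(-856) ↦ -sqrt(-856). Hence Gal(Q(sqrt(-856))/Q) = Z/2Z.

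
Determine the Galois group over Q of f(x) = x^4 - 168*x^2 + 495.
Gal(K/Q) = V_4 (Klein four-group, Z/2Z × Z/2Z)

f factors as (x^2 - 165)(x^2 - 3), so the splitting field is K = Q(sqrt(165), sqrt(3)). The elements 165, 3, 495 are all non-squares in Q, so sqrt(165) and sqrt(3) generate independent quadratic extensions. Thus [K:Q] = 4 and Gal(K/Q) is generated by the two order-2 automorphisms sqrt(165) ↦ -sqrt(165) and sqrt(3) ↦ -sqrt(3), giving V_4.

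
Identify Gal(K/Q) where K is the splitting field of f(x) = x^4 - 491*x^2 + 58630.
Gal(K/Q) = V_4 (Klein four-group, Z/2Z × Z/2Z)

f factors as (x^2 - 205)(x^2 - 286), so the splitting field is K = Q(sqrt(205), sqrt(286)). The elements 205, 286, 58630 are all non-squares in Q, so sqrt(205) and sqrt(286) generate independent quadratic extensions. Thus [K:Q] = 4 and Gal(K/Q) is generated by the two order-2 automorphisms sqrt(205) ↦ -sqrt(205) and sqrt(286) ↦ -sqrt(286), giving V_4.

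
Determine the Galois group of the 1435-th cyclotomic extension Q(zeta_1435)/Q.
|Gal(Q(zeta_1435)/Q)| = phi(1435) = 960; group ≅ (Z/1435Z)^* ≅ Z/4Z × Z/6Z × Z/40Z

The n-th cyclotomic polynomial Φ_1435(x) is the minimal polynomial of zeta_1435 over Q and has degree phi(1435) = 960. So Q(zeta_1435) is a degree-960 Galois extension with Galois group (Z/1435Z)^*. By CRT, (Z/1435Z)^* ≅ (Z/5Z)^* × (Z/7Z)^* × (Z/41Z)^*. Each prime-power unit group is (Z/5Z)^* ≅ Z/4Z; (Z/7Z)^* ≅ Z/6Z; (Z/41Z)^* ≅ Z/40Z. Hence Gal(Q(zeta_1435)/Q) ≅ Z/4Z × Z/6Z × Z/40Z.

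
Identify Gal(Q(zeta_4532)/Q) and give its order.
|Gal(Q(zeta_4532)/Q)| = phi(4532) = 2040; group ≅ (Z/4532Z)^* ≅ Z/2Z × Z/10Z × Z/102Z

The n-th cyclotomic polynomial Φ_4532(x) is the minimal polynomial of zeta_4532 over Q and has degree phi(4532) = 2040. So Q(zeta_4532) is a degree-2040 Galois extension with Galois group (Z/4532Z)^*. By CRT, (Z/4532Z)^* ≅ (Z/4Z)^* × (Z/11Z)^* × (Z/103Z)^*. Each prime-power unit group is (Z/4Z)^* ≅ Z/2Z; (Z/11Z)^* ≅ Z/10Z; (Z/103Z)^* ≅ Z/102Z. Hence Gal(Q(zeta_4532)/Q) ≅ Z/2Z × Z/10Z × Z/102Z.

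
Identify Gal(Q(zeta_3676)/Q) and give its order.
|Gal(Q(zeta_3676)/Q)| = phi(3676) = 1836; group ≅ (Z/3676Z)^* ≅ Z/2Z × Z/918Z

The n-th cyclotomic polynomial Φ_3676(x) is the minimal polynomial of zeta_3676 over Q and has degree phi(3676) = 1836. So Q(zeta_3676) is a degree-1836 Galois extension with Galois group (Z/3676Z)^*. By CRT, (Z/3676Z)^* ≅ (Z/4Z)^* × (Z/919Z)^*. Each prime-power unit group is (Z/4Z)^* ≅ Z/2Z; (Z/919Z)^* ≅ Z/918Z. Hence Gal(Q(zeta_3676)/Q) ≅ Z/2Z × Z/918Z.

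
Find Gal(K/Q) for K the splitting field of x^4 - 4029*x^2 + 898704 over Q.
Gal(K/Q) = Z/2Z (cyclic of order 2)

f factors as (x^2 - 3792)(x^2 - 237), so the splitting field is K = Q(sqrt(3792), sqrt(237)). The squarefree part of 3792 is 237 and the squarefree part of 237 is also 237, so sqrt(3792) and sqrt(237) are both rational multiples of sqrt(237). Hence Q(sqrt(3792)) = Q(sqrt(237)) = Q(sqrt(237)), and the splitting field collapses to a single degree-2 extension with Galois group Z/2Z.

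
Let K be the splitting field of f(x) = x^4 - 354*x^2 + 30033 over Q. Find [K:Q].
[K:Q] = 4

f factors as (x^2 - 141)(x^2 - 213); the splitting field is K = Q(sqrt(141), sqrt(213)). Since 141, 213, and 30033 are all non-squares in Q, the three subfields Q(sqrt(141)), Q(sqrt(213)), Q(sqrt(30033)) are distinct degree-2 extensions, so [K:Q] = 4 (Klein four Galois group).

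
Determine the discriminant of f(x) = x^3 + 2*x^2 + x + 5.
Δ = -655

For x^3 + a x^2 + b x + c the discriminant is Δ = 18 a b c - 4 a^3 c + a^2 b^2 - 4 b^3 - 27 c^2.
Plug a = 2, b = 1, c = 5:
  18*(2)*(1)*(5) - 4*(2)^3*(5) + (2)^2*(1)^2 - 4*(1)^3 - 27*(5)^2
  = 180 + (-160) + 4 + (-4) + (-675)
  = -655.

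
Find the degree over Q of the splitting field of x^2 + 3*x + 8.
[K:Q] = 2

The discriminant of x^2 + (3)*x + (8) is b^2 - 4c = 9 - (32) = -23. Since -23 is not a perfect square in Q, the polynomial is irreducible over Q. Its two roots generate a degree-2 extension, so [K:Q] = 2.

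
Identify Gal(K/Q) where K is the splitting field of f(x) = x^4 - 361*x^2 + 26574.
Gal(K/Q) = V_4 (Klein four-group, Z/2Z × Z/2Z)

f factors as (x^2 - 258)(x^2 - 103), so the splitting field is K = Q(sqrt(258), sqrt(103)). The elements 258, 103, 26574 are all non-squares in Q, so sqrt(258) and sqrt(103) generate independent quadratic extensions. Thus [K:Q] = 4 and Gal(K/Q) is generated by the two order-2 automorphisms sqrt(258) ↦ -sqrt(258) and sqrt(103) ↦ -sqrt(103), giving V_4.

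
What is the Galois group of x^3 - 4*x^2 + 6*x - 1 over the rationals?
Gal(K/Q) = S_3 (symmetric group of order 6)

Compute the discriminant of x^3 + (-4)*x^2 + (6)*x + (-1): Δ = -139. Since Δ is not a rational square, the Galois group is not contained in A_3; it must be the full S_3 (irreducibility of the cubic rules out anything smaller).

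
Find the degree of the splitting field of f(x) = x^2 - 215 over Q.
[K:Q] = 2

The polynomial x^2 - 215 is irreducible over Q since 215 is not a perfect square. Its splitting field is Q(sqrt(215)), which has degree 2 over Q.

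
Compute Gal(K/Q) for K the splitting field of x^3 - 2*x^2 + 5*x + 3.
Gal(K/Q) = S_3 (symmetric group of order 6)

Compute the discriminant of x^3 + (-2)*x^2 + (5)*x + (3): Δ = -1087. Since Δ is not a rational square, the Galois group is not contained in A_3; it must be the full S_3 (irreducibility of the cubic rules out anything smaller).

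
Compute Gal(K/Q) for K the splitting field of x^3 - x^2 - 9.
Gal(K/Q) = S_3 (symmetric group of order 6)

Compute the discriminant of x^3 + (-1)*x^2 + (0)*x + (-9): Δ = -2223. Since Δ is not a rational square, the Galois group is not contained in A_3; it must be the full S_3 (irreducibility of the cubic rules out anything smaller).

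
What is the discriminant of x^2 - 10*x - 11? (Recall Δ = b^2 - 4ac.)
Δ = 144

For a quadratic a x^2 + b x + c the discriminant is Δ = b^2 - 4ac = (-10)^2 - 4*(1)*(-11) = 100 - (-44) = 144.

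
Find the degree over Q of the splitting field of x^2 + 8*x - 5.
[K:Q] = 2

The discriminant of x^2 + (8)*x + (-5) is b^2 - 4c = 64 - (-20) = 84. Since 84 is not a perfect square in Q, the polynomial is irreducible over Q. Its two roots generate a degree-2 extension, so [K:Q] = 2.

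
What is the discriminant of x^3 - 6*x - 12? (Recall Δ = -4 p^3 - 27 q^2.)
Δ = -3024

For a depressed cubic x^3 + p x + q the discriminant is Δ = -4 p^3 - 27 q^2 = -4*(-6)^3 - 27*(-12)^2 = 864 - 3888 = -3024.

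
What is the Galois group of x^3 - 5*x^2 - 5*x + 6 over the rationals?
Gal(K/Q) = S_3 (symmetric group of order 6)

Compute the discriminant of x^3 + (-5)*x^2 + (-5)*x + (6): Δ = 5853. Since Δ is not a rational square, the Galois group is not contained in A_3; it must be the full S_3 (irreducibility of the cubic rules out anything smaller).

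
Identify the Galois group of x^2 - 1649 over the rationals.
Gal(K/Q) = Z/2Z (cyclic of order 2)

x^2 - 1649 is irreducible over Q since 1649 is not a rational square. The splitting field Q(sqrt(1649)) has degree 2 over Q, and its unique nontrivial automorphism is sqrt(1649) ↦ -sqrt(1649). Hence Gal(Q(sqrt(1649))/Q) = Z/2Z.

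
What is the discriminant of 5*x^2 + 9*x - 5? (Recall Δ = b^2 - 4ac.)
Δ = 181

For a quadratic a x^2 + b x + c the discriminant is Δ = b^2 - 4ac = (9)^2 - 4*(5)*(-5) = 81 - (-100) = 181.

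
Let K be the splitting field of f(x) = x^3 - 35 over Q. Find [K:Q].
[K:Q] = 6

x^3 - 35 has one real root r = 35^(1/3) and two complex roots r*zeta_3, r*zeta_3^2 where zeta_3 = e^(2*pi*i/3). The splitting field is Q(r, zeta_3). [Q(r):Q] = 3 and [Q(zeta_3):Q] = 2 with gcd = 1, so [Q(r, zeta_3):Q] = 3 * 2 = 6.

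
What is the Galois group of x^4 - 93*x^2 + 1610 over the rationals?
Gal(K/Q) = V_4 (Klein four-group, Z/2Z × Z/2Z)

f factors as (x^2 - 23)(x^2 - 70), so the splitting field is K = Q(sqrt(23), sqrt(70)). The elements 23, 70, 1610 are all non-squares in Q, so sqrt(23) and sqrt(70) generate independent quadratic extensions. Thus [K:Q] = 4 and Gal(K/Q) is generated by the two order-2 automorphisms sqrt(23) ↦ -sqrt(23) and sqrt(70) ↦ -sqrt(70), giving V_4.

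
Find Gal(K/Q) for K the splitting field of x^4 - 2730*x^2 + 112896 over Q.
Gal(K/Q) = Z/2Z (cyclic of order 2)

f factors as (x^2 - 42)(x^2 - 2688), so the splitting field is K = Q(sqrt(42), sqrt(2688)). The squarefree part of 42 is 42 and the squarefree part of 2688 is also 42, so sqrt(42) and sqrt(2688) are both rational multiples of sqrt(42). Hence Q(sqrt(42)) = Q(sqrt(2688)) = Q(sqrt(42)), and the splitting field collapses to a single degree-2 extension with Galois group Z/2Z.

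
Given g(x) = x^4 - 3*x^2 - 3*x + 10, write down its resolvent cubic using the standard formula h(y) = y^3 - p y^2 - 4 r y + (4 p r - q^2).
h(y) = y^3 + 3*y^2 - 40*y - 129

Identify coefficients: p = -3, q = -3, r = 10.
Plug into h(y) = y^3 - p y^2 - 4 r y + (4 p r - q^2):
  h(y) = y^3 - (-3) y^2 - 4*(10) y + (4*(-3)*(10) - (-3)^2)
       = y^3 + (3) y^2 + (-40) y + (-129).
Simplifying: h(y) = y^3 + 3*y^2 - 40*y - 129.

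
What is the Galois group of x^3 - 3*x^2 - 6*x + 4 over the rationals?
Gal(K/Q) = S_3 (symmetric group of order 6)

Compute the discriminant of x^3 + (-3)*x^2 + (-6)*x + (4): Δ = 2484. Since Δ is not a rational square, the Galois group is not contained in A_3; it must be the full S_3 (irreducibility of the cubic rules out anything smaller).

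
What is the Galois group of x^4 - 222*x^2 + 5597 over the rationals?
Gal(K/Q) = V_4 (Klein four-group, Z/2Z × Z/2Z)

f factors as (x^2 - 29)(x^2 - 193), so the splitting field is K = Q(sqrt(29), sqrt(193)). The elements 29, 193, 5597 are all non-squares in Q, so sqrt(29) and sqrt(193) generate independent quadratic extensions. Thus [K:Q] = 4 and Gal(K/Q) is generated by the two order-2 automorphisms sqrt(29) ↦ -sqrt(29) and sqrt(193) ↦ -sqrt(193), giving V_4.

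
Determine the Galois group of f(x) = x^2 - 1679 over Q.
Gal(K/Q) = Z/2Z (cyclic of order 2)

x^2 - 1679 is irreducible over Q since 1679 is not a rational square. The splitting field Q(sqrt(1679)) has degree 2 over Q, and its unique nontrivial automorphism is sqrt(1679) ↦ -sqrt(1679). Hence Gal(Q(sqrt(1679))/Q) = Z/2Z.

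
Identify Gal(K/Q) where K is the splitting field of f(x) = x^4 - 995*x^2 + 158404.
Gal(K/Q) = Z/2Z (cyclic of order 2)

f factors as (x^2 - 796)(x^2 - 199), so the splitting field is K = Q(sqrt(796), sqrt(199)). The squarefree part of 796 is 199 and the squarefree part of 199 is also 199, so sqrt(796) and sqrt(199) are both rational multiples of sqrt(199). Hence Q(sqrt(796)) = Q(sqrt(199)) = Q(sqrt(199)), and the splitting field collapses to a single degree-2 extension with Galois group Z/2Z.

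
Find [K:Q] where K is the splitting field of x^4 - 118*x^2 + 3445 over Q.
[K:Q] = 4

f factors as (x^2 - 65)(x^2 - 53); the splitting field is K = Q(sqrt(65), sqrt(53)). Since 65, 53, and 3445 are all non-squares in Q, the three subfields Q(sqrt(65)), Q(sqrt(53)), Q(sqrt(3445)) are distinct degree-2 extensions, so [K:Q] = 4 (Klein four Galois group).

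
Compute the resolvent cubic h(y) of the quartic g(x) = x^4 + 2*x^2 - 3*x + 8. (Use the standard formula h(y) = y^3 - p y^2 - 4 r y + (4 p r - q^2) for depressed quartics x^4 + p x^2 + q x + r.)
h(y) = y^3 - 2*y^2 - 32*y + 55

Identify coefficients: p = 2, q = -3, r = 8.
Plug into h(y) = y^3 - p y^2 - 4 r y + (4 p r - q^2):
  h(y) = y^3 - (2) y^2 - 4*(8) y + (4*(2)*(8) - (-3)^2)
       = y^3 + (-2) y^2 + (-32) y + (55).
Simplifying: h(y) = y^3 - 2*y^2 - 32*y + 55.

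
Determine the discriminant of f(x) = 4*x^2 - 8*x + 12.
Δ = -128

For a quadratic a x^2 + b x + c the discriminant is Δ = b^2 - 4ac = (-8)^2 - 4*(4)*(12) = 64 - (192) = -128.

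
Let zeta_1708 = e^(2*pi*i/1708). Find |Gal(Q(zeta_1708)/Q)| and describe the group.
|Gal(Q(zeta_1708)/Q)| = phi(1708) = 720; group ≅ (Z/1708Z)^* ≅ Z/2Z × Z/6Z × Z/60Z

The n-th cyclotomic polynomial Φ_1708(x) is the minimal polynomial of zeta_1708 over Q and has degree phi(1708) = 720. So Q(zeta_1708) is a degree-720 Galois extension with Galois group (Z/1708Z)^*. By CRT, (Z/1708Z)^* ≅ (Z/4Z)^* × (Z/7Z)^* × (Z/61Z)^*. Each prime-power unit group is (Z/4Z)^* ≅ Z/2Z; (Z/7Z)^* ≅ Z/6Z; (Z/61Z)^* ≅ Z/60Z. Hence Gal(Q(zeta_1708)/Q) ≅ Z/2Z × Z/6Z × Z/60Z.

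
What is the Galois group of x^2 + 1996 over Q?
Gal(K/Q) = Z/2Z (cyclic of order 2)

x^2 + 1996 is irreducible over Q since -1996 is not a rational square. The splitting field Q(sqrt(-1996)) has degree 2 over Q, and its unique nontrivial automorphism is sqrt(-1996) ↦ -sqrt(-1996). Hence Gal(Q(sqrt(-1996))/Q) = Z/2Z.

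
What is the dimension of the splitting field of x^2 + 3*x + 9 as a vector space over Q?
[K:Q] = 2

The discriminant of x^2 + (3)*x + (9) is b^2 - 4c = 9 - (36) = -27. Since -27 is not a perfect square in Q, the polynomial is irreducible over Q. Its two roots generate a degree-2 extension, so [K:Q] = 2.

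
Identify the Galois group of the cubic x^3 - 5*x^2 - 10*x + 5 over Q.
Gal(K/Q) = S_3 (symmetric group of order 6)

Compute the discriminant of x^3 + (-5)*x^2 + (-10)*x + (5): Δ = 12825. Since Δ is not a rational square, the Galois group is not contained in A_3; it must be the full S_3 (irreducibility of the cubic rules out anything smaller).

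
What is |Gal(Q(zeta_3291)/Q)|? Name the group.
|Gal(Q(zeta_3291)/Q)| = phi(3291) = 2192; group ≅ (Z/3291Z)^* ≅ Z/2Z × Z/1096Z

The n-th cyclotomic polynomial Φ_3291(x) is the minimal polynomial of zeta_3291 over Q and has degree phi(3291) = 2192. So Q(zeta_3291) is a degree-2192 Galois extension with Galois group (Z/3291Z)^*. By CRT, (Z/3291Z)^* ≅ (Z/3Z)^* × (Z/1097Z)^*. Each prime-power unit group is (Z/3Z)^* ≅ Z/2Z; (Z/1097Z)^* ≅ Z/1096Z. Hence Gal(Q(zeta_3291)/Q) ≅ Z/2Z × Z/1096Z.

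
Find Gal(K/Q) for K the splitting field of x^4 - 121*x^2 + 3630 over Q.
Gal(K/Q) = V_4 (Klein four-group, Z/2Z × Z/2Z)

f factors as (x^2 - 55)(x^2 - 66), so the splitting field is K = Q(sqrt(55), sqrt(66)). The elements 55, 66, 3630 are all non-squares in Q, so sqrt(55) and sqrt(66) generate independent quadratic extensions. Thus [K:Q] = 4 and Gal(K/Q) is generated by the two order-2 automorphisms sqrt(55) ↦ -sqrt(55) and sqrt(66) ↦ -sqrt(66), giving V_4.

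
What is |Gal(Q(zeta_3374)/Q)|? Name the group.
|Gal(Q(zeta_3374)/Q)| = phi(3374) = 1440; group ≅ (Z/3374Z)^* ≅ Z/6Z × Z/240Z

The n-th cyclotomic polynomial Φ_3374(x) is the minimal polynomial of zeta_3374 over Q and has degree phi(3374) = 1440. So Q(zeta_3374) is a degree-1440 Galois extension with Galois group (Z/3374Z)^*. By CRT, (Z/3374Z)^* ≅ (Z/2Z)^* × (Z/7Z)^* × (Z/241Z)^*. Each prime-power unit group is (Z/2Z)^* ≅ trivial group (order 1); (Z/7Z)^* ≅ Z/6Z; (Z/241Z)^* ≅ Z/240Z. Hence Gal(Q(zeta_3374)/Q) ≅ Z/6Z × Z/240Z.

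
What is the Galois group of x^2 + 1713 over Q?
Gal(K/Q) = Z/2Z (cyclic of order 2)

x^2 + 1713 is irreducible over Q since -1713 is not a rational square. The splitting field Q(sqrt(-1713)) has degree 2 over Q, and its unique nontrivial automorphism is sqrt(-1713) ↦ -sqrt(-1713). Hence Gal(Q(sqrt(-1713))/Q) = Z/2Z.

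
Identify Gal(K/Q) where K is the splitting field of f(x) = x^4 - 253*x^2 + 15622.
Gal(K/Q) = V_4 (Klein four-group, Z/2Z × Z/2Z)

f factors as (x^2 - 107)(x^2 - 146), so the splitting field is K = Q(sqrt(107), sqrt(146)). The elements 107, 146, 15622 are all non-squares in Q, so sqrt(107) and sqrt(146) generate independent quadratic extensions. Thus [K:Q] = 4 and Gal(K/Q) is generated by the two order-2 automorphisms sqrt(107) ↦ -sqrt(107) and sqrt(146) ↦ -sqrt(146), giving V_4.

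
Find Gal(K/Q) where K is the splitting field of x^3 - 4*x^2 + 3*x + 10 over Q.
Gal(K/Q) = S_3 (symmetric group of order 6)

Compute the discriminant of x^3 + (-4)*x^2 + (3)*x + (10): Δ = -2264. Since Δ is not a rational square, the Galois group is not contained in A_3; it must be the full S_3 (irreducibility of the cubic rules out anything smaller).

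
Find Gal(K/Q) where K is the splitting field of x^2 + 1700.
Gal(K/Q) = Z/2Z (cyclic of order 2)

x^2 + 1700 is irreducible over Q since -1700 is not a rational square. The splitting field Q(sqrt(-1700)) has degree 2 over Q, and its unique nontrivial automorphism is sqrt(-1700) ↦ -sqrt(-1700). Hence Gal(Q(sqrt(-1700))/Q) = Z/2Z.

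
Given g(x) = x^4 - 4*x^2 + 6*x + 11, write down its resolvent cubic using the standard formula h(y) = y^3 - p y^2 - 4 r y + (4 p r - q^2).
h(y) = y^3 + 4*y^2 - 44*y - 212

Identify coefficients: p = -4, q = 6, r = 11.
Plug into h(y) = y^3 - p y^2 - 4 r y + (4 p r - q^2):
  h(y) = y^3 - (-4) y^2 - 4*(11) y + (4*(-4)*(11) - (6)^2)
       = y^3 + (4) y^2 + (-44) y + (-212).
Simplifying: h(y) = y^3 + 4*y^2 - 44*y - 212.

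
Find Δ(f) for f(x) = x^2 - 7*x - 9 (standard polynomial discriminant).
Δ = 85

For a quadratic a x^2 + b x + c the discriminant is Δ = b^2 - 4ac = (-7)^2 - 4*(1)*(-9) = 49 - (-36) = 85.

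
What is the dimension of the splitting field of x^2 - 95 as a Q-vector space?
[K:Q] = 2

The polynomial x^2 - 95 is irreducible over Q since 95 is not a perfect square. Its splitting field is Q(sqrt(95)), which has degree 2 over Q.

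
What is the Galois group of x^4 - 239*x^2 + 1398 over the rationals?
Gal(K/Q) = V_4 (Klein four-group, Z/2Z × Z/2Z)

f factors as (x^2 - 6)(x^2 - 233), so the splitting field is K = Q(sqrt(6), sqrt(233)). The elements 6, 233, 1398 are all non-squares in Q, so sqrt(6) and sqrt(233) generate independent quadratic extensions. Thus [K:Q] = 4 and Gal(K/Q) is generated by the two order-2 automorphisms sqrt(6) ↦ -sqrt(6) and sqrt(233) ↦ -sqrt(233), giving V_4.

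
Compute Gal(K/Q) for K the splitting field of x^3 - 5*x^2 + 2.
Gal(K/Q) = S_3 (symmetric group of order 6)

Compute the discriminant of x^3 + (-5)*x^2 + (0)*x + (2): Δ = 892. Since Δ is not a rational square, the Galois group is not contained in A_3; it must be the full S_3 (irreducibility of the cubic rules out anything smaller).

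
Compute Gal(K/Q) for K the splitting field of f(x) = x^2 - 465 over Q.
Gal(K/Q) = Z/2Z (cyclic of order 2)

x^2 - 465 is irreducible over Q since 465 is not a rational square. The splitting field Q(sqrt(465)) has degree 2 over Q, and its unique nontrivial automorphism is sqrt(465) ↦ -sqrt(465). Hence Gal(Q(sqrt(465))/Q) = Z/2Z.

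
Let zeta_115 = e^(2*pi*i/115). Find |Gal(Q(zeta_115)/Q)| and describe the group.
|Gal(Q(zeta_115)/Q)| = phi(115) = 88; group ≅ (Z/115Z)^* ≅ Z/4Z × Z/22Z

The n-th cyclotomic polynomial Φ_115(x) is the minimal polynomial of zeta_115 over Q and has degree phi(115) = 88. So Q(zeta_115) is a degree-88 Galois extension with Galois group (Z/115Z)^*. By CRT, (Z/115Z)^* ≅ (Z/5Z)^* × (Z/23Z)^*. Each prime-power unit group is (Z/5Z)^* ≅ Z/4Z; (Z/23Z)^* ≅ Z/22Z. Hence Gal(Q(zeta_115)/Q) ≅ Z/4Z × Z/22Z.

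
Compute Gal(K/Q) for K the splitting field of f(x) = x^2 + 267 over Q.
Gal(K/Q) = Z/2Z (cyclic of order 2)

x^2 + 267 is irreducible over Q since -267 is not a rational square. The splitting field Q(sqrt(-267)) has degree 2 over Q, and its unique nontrivial automorphism is sqrt(-267) ↦ -sqrt(-267). Hence Gal(Q(sqrt(-267))/Q) = Z/2Z.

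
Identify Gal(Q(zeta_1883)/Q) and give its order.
|Gal(Q(zeta_1883)/Q)| = phi(1883) = 1608; group ≅ (Z/1883Z)^* ≅ Z/6Z × Z/268Z

The n-th cyclotomic polynomial Φ_1883(x) is the minimal polynomial of zeta_1883 over Q and has degree phi(1883) = 1608. So Q(zeta_1883) is a degree-1608 Galois extension with Galois group (Z/1883Z)^*. By CRT, (Z/1883Z)^* ≅ (Z/7Z)^* × (Z/269Z)^*. Each prime-power unit group is (Z/7Z)^* ≅ Z/6Z; (Z/269Z)^* ≅ Z/268Z. Hence Gal(Q(zeta_1883)/Q) ≅ Z/6Z × Z/268Z.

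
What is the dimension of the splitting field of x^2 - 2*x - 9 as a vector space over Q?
[K:Q] = 2

The discriminant of x^2 + (-2)*x + (-9) is b^2 - 4c = 4 - (-36) = 40. Since 40 is not a perfect square in Q, the polynomial is irreducible over Q. Its two roots generate a degree-2 extension, so [K:Q] = 2.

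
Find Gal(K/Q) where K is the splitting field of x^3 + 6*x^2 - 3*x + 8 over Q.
Gal(K/Q) = S_3 (symmetric group of order 6)

Compute the discriminant of x^3 + (6)*x^2 + (-3)*x + (8): Δ = -10800. Since Δ is not a rational square, the Galois group is not contained in A_3; it must be the full S_3 (irreducibility of the cubic rules out anything smaller).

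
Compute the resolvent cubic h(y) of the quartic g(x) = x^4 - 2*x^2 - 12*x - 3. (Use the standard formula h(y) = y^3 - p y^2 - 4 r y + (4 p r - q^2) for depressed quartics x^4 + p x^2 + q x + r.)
h(y) = y^3 + 2*y^2 + 12*y - 120

Identify coefficients: p = -2, q = -12, r = -3.
Plug into h(y) = y^3 - p y^2 - 4 r y + (4 p r - q^2):
  h(y) = y^3 - (-2) y^2 - 4*(-3) y + (4*(-2)*(-3) - (-12)^2)
       = y^3 + (2) y^2 + (12) y + (-120).
Simplifying: h(y) = y^3 + 2*y^2 + 12*y - 120.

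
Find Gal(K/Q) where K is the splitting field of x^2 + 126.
Gal(K/Q) = Z/2Z (cyclic of order 2)

x^2 + 126 is irreducible over Q since -126 is not a rational square. The splitting field Q(sqrt(-126)) has degree 2 over Q, and its unique nontrivial automorphism is sqrt(-126) ↦ -sqrt(-126). Hence Gal(Q(sqrt(-126))/Q) = Z/2Z.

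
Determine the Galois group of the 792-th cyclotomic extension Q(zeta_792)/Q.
|Gal(Q(zeta_792)/Q)| = phi(792) = 240; group ≅ (Z/792Z)^* ≅ Z/2Z × Z/2Z × Z/6Z × Z/10Z

The n-th cyclotomic polynomial Φ_792(x) is the minimal polynomial of zeta_792 over Q and has degree phi(792) = 240. So Q(zeta_792) is a degree-240 Galois extension with Galois group (Z/792Z)^*. By CRT, (Z/792Z)^* ≅ (Z/8Z)^* × (Z/9Z)^* × (Z/11Z)^*. Each prime-power unit group is (Z/8Z)^* ≅ Z/2Z × Z/2Z; (Z/9Z)^* ≅ Z/6Z; (Z/11Z)^* ≅ Z/10Z. Hence Gal(Q(zeta_792)/Q) ≅ Z/2Z × Z/2Z × Z/6Z × Z/10Z.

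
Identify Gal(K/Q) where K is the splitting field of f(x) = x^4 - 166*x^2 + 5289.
Gal(K/Q) = V_4 (Klein four-group, Z/2Z × Z/2Z)

f factors as (x^2 - 43)(x^2 - 123), so the splitting field is K = Q(sqrt(43), sqrt(123)). The elements 43, 123, 5289 are all non-squares in Q, so sqrt(43) and sqrt(123) generate independent quadratic extensions. Thus [K:Q] = 4 and Gal(K/Q) is generated by the two order-2 automorphisms sqrt(43) ↦ -sqrt(43) and sqrt(123) ↦ -sqrt(123), giving V_4.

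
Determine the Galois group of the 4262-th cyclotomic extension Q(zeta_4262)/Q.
|Gal(Q(zeta_4262)/Q)| = phi(4262) = 2130; group ≅ (Z/4262Z)^* ≅ Z/2130Z

The n-th cyclotomic polynomial Φ_4262(x) is the minimal polynomial of zeta_4262 over Q and has degree phi(4262) = 2130. So Q(zeta_4262) is a degree-2130 Galois extension with Galois group (Z/4262Z)^*. By CRT, (Z/4262Z)^* ≅ (Z/2Z)^* × (Z/2131Z)^*. Each prime-power unit group is (Z/2Z)^* ≅ trivial group (order 1); (Z/2131Z)^* ≅ Z/2130Z. Hence Gal(Q(zeta_4262)/Q) ≅ Z/2130Z.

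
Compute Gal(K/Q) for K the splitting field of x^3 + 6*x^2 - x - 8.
Gal(K/Q) = S_3 (symmetric group of order 6)

Compute the discriminant of x^3 + (6)*x^2 + (-1)*x + (-8): Δ = 6088. Since Δ is not a rational square, the Galois group is not contained in A_3; it must be the full S_3 (irreducibility of the cubic rules out anything smaller).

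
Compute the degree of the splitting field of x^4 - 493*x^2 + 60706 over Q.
[K:Q] = 4

f factors as (x^2 - 239)(x^2 - 254); the splitting field is K = Q(sqrt(239), sqrt(254)). Since 239, 254, and 60706 are all non-squares in Q, the three subfields Q(sqrt(239)), Q(sqrt(254)), Q(sqrt(60706)) are distinct degree-2 extensions, so [K:Q] = 4 (Klein four Galois group).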